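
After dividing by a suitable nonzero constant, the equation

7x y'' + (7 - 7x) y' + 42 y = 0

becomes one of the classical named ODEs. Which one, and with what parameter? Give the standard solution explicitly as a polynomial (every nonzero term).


All three coefficients share the factor 7; dividing through by 7 gives  x y'' + (1 - x) y' + 6 y = 0.
This matches the Laguerre equation x y'' + (1 - x) y' + n y = 0 with n = 6; the polynomial solution is L_6(x).
With y = sum_k a_k x^k, matching x^k gives (k+1)k a_{k+1} + (k+1) a_{k+1} - k a_k + n a_k = 0, i.e. (k+1)^2 a_{k+1} = (k - n) a_k = (k - 6) a_k. The right side vanishes at k = 6, so the series terminates at degree 6.
Standard normalization L_n(0) = 1 gives a_0 = 1. Work upward with a_{k+1} = (k - 6) a_k / (k+1)^2:
  a_1 = (0 - 6)(1) / 1^2 = -6/1 = -6
  a_2 = (1 - 6)(-6) / 2^2 = 30/4 = 15/2
  a_3 = (2 - 6)(15/2) / 3^2 = -30/9 = -10/3
  a_4 = (3 - 6)(-10/3) / 4^2 = 10/16 = 5/8
  a_5 = (4 - 6)(5/8) / 5^2 = (-5/4)/25 = -1/20
  a_6 = (5 - 6)(-1/20) / 6^2 = (1/20)/36 = 1/720
Hence L_6(x) = x^6/720 - x^5/20 + 5 x^4/8 - 10 x^3/3 + 15 x^2/2 - 6 x + 1.

L_6(x); series = x^6/720 - x^5/20 + 5 x^4/8 - 10 x^3/3 + 15 x^2/2 - 6 x + 1


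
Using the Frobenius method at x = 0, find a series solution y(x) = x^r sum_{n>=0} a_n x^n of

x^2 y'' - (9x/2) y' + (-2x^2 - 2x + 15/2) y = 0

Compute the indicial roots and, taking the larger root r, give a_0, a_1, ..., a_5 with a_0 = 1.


Write in Frobenius form y'' + (p(x)/x) y' + (q(x)/x^2) y = 0:
  p(x) = -9/2,  q(x) = -2x^2 - 2x + 15/2.
Indicial equation: r(r-1) + (-9/2) r + (15/2) = 0 -> roots r_1 = 3, r_2 = 5/2.
Take r = r_1 = 3. Let y(x) = x^r sum_{n>=0} a_n x^n with a_0 = 1.
Substitute y = x^r sum a_n x^n and match x^{r+n}. The recurrence is
  D(n) a_n - 2 a_{n-1} - 2 a_{n-2} = 0,  where D(n) = (r+n)(r+n-1) + (-9/2)(r+n) + (15/2).
  a_n = [2 a_{n-1} + 2 a_{n-2}] / D(n).
Since the indicial polynomial factors as (r - r_1)(r - r_2), D(n) = (r_1 + n - r_1)(r_1 + n - r_2) = n(n + 1/2).
Evaluating step by step (a_0 = 1):
  n = 1: D(1) = 1(1 + 1/2) = 3/2; numerator = 2(1) = 2; a_1 = (2)/(3/2) = 4/3
  n = 2: D(2) = 2(2 + 1/2) = 5; numerator = 2(4/3) + 2(1) = 14/3; a_2 = (14/3)/(5) = 14/15
  n = 3: D(3) = 3(3 + 1/2) = 21/2; numerator = 2(14/15) + 2(4/3) = 68/15; a_3 = (68/15)/(21/2) = 136/315
  n = 4: D(4) = 4(4 + 1/2) = 18; numerator = 2(136/315) + 2(14/15) = 172/63; a_4 = (172/63)/(18) = 86/567
  n = 5: D(5) = 5(5 + 1/2) = 55/2; numerator = 2(86/567) + 2(136/315) = 3308/2835; a_5 = (3308/2835)/(55/2) = 6616/155925

r = 3; a_0 = 1; a_1 = 4/3; a_2 = 14/15; a_3 = 136/315; a_4 = 86/567; a_5 = 6616/155925


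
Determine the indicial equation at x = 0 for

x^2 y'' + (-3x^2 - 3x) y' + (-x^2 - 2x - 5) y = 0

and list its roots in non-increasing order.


Divide by x^2 to reach normal form y'' + P_1(x) y' + P_2(x) y = 0 with P_1(x) = -3 - 3/x and P_2(x) = -1 - 2/x - 5/x^2.
x = 0 is a singular point because the y'-coefficient -3 - 3/x has a pole at x = 0 and the y-coefficient -1 - 2/x - 5/x^2 has a pole at x = 0.
It is a regular singular point because x P_1(x) = p(x) = -3x - 3 and x^2 P_2(x) = q(x) = -x^2 - 2x - 5 are polynomials, hence analytic at x = 0.
p(0) = -3,  q(0) = -5.
Indicial equation: r(r-1) + p(0) r + q(0) = 0, i.e. r^2 + (p(0) - 1) r + q(0) = 0, i.e. r^2 - 4 r - 5 = 0.
Discriminant: (-4)^2 - 4(-5) = 36, so r = (4 ± 6)/2.
Solving: r_1 = 5, r_2 = -1.

indicial: r^2 - 4 r - 5 = 0; roots r_1 = 5, r_2 = -1


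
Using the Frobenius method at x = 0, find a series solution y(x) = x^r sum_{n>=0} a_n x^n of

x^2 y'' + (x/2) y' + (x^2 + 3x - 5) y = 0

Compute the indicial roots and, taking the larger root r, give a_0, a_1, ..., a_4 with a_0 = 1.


Write in Frobenius form y'' + (p(x)/x) y' + (q(x)/x^2) y = 0:
  p(x) = 1/2,  q(x) = x^2 + 3x - 5.
Indicial equation: r(r-1) + (1/2) r + (-5) = 0 -> roots r_1 = 5/2, r_2 = -2.
Take r = r_1 = 5/2. Let y(x) = x^r sum_{n>=0} a_n x^n with a_0 = 1.
Substitute y = x^r sum a_n x^n and match x^{r+n}. The recurrence is
  D(n) a_n + 3 a_{n-1} + 1 a_{n-2} = 0,  where D(n) = (r+n)(r+n-1) + (1/2)(r+n) + (-5).
  a_n = [-3 a_{n-1} - 1 a_{n-2}] / D(n).
Since the indicial polynomial factors as (r - r_1)(r - r_2), D(n) = (r_1 + n - r_1)(r_1 + n - r_2) = n(n + 9/2).
Evaluating step by step (a_0 = 1):
  n = 1: D(1) = 1(1 + 9/2) = 11/2; numerator = -3(1) = -3; a_1 = (-3)/(11/2) = -6/11
  n = 2: D(2) = 2(2 + 9/2) = 13; numerator = -3(-6/11) - 1(1) = 7/11; a_2 = (7/11)/(13) = 7/143
  n = 3: D(3) = 3(3 + 9/2) = 45/2; numerator = -3(7/143) - 1(-6/11) = 57/143; a_3 = (57/143)/(45/2) = 38/2145
  n = 4: D(4) = 4(4 + 9/2) = 34; numerator = -3(38/2145) - 1(7/143) = -73/715; a_4 = (-73/715)/(34) = -73/24310

r = 5/2; a_0 = 1; a_1 = -6/11; a_2 = 7/143; a_3 = 38/2145; a_4 = -73/24310


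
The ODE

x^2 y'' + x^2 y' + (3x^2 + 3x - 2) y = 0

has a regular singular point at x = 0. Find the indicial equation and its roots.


Divide by x^2 to reach normal form y'' + P_1(x) y' + P_2(x) y = 0 with P_1(x) = 1 and P_2(x) = 3 + 3/x - 2/x^2.
x = 0 is a singular point because the y-coefficient 3 + 3/x - 2/x^2 has a pole at x = 0.
It is a regular singular point because x P_1(x) = p(x) = x and x^2 P_2(x) = q(x) = 3x^2 + 3x - 2 are polynomials, hence analytic at x = 0.
p(0) = 0,  q(0) = -2.
Indicial equation: r(r-1) + p(0) r + q(0) = 0, i.e. r^2 + (p(0) - 1) r + q(0) = 0, i.e. r^2 - 1 r - 2 = 0.
Discriminant: (-1)^2 - 4(-2) = 9, so r = (1 ± 3)/2.
Solving: r_1 = 2, r_2 = -1.

indicial: r^2 - 1 r - 2 = 0; roots r_1 = 2, r_2 = -1


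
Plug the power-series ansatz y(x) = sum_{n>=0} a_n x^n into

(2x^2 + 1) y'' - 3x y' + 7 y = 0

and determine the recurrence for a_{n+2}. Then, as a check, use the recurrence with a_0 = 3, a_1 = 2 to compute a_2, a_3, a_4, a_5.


Substitute y = sum_n a_n x^n.
(1 + 2 x^2) y'' contributes (n+2)(n+1) a_{n+2} + 2 n(n-1) a_n at x^n.
-3 x y'(x) contributes -3 n a_n at x^n.
7 y(x) contributes 7 a_n at x^n.
Matching x^n: (n+2)(n+1) a_{n+2} + (2 n(n-1) - 3 n + 7) a_n = 0.
Thus a_{n+2} = (-2 n(n-1) + 3 n - 7) / ((n+1)(n+2)) * a_n.

Check with a_0 = 3, a_1 = 2 (apply the recurrence for n = 0, 1, 2, 3): a_0 = 3, a_1 = 2, a_2 = -21/2, a_3 = -4/3, a_4 = 35/8, a_5 = 2/3.

a_(n+2) = (-2 n(n-1) + 3 n - 7) / ((n+1)(n+2)) * a_n; check: a_0 = 3, a_1 = 2, a_2 = -21/2, a_3 = -4/3, a_4 = 35/8, a_5 = 2/3


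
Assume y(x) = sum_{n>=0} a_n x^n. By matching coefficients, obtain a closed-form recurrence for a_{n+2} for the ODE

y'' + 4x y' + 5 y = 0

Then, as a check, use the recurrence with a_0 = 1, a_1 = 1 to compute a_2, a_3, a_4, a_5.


Substitute y = sum_n a_n x^n.
y''(x) has coefficient (n+2)(n+1) a_{n+2} at x^n;
4 x y'(x) has coefficient 4 n a_n at x^n (shift);
5 y(x) has coefficient 5 a_n at x^n.
Matching x^n: (n+2)(n+1) a_{n+2} + (4n + 5) a_n = 0.
Thus a_{n+2} = (-4n - 5) / ((n+1)(n+2)) * a_n.

Check with a_0 = 1, a_1 = 1 (apply the recurrence for n = 0, 1, 2, 3): a_0 = 1, a_1 = 1, a_2 = -5/2, a_3 = -3/2, a_4 = 65/24, a_5 = 51/40.

a_(n+2) = (-4n - 5) / ((n+1)(n+2)) * a_n; check: a_0 = 1, a_1 = 1, a_2 = -5/2, a_3 = -3/2, a_4 = 65/24, a_5 = 51/40


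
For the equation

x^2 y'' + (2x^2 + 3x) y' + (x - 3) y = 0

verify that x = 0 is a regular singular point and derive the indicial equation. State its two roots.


Divide by x^2 to reach normal form y'' + P_1(x) y' + P_2(x) y = 0 with P_1(x) = 2 + 3/x and P_2(x) = 1/x - 3/x^2.
x = 0 is a singular point because the y'-coefficient 2 + 3/x has a pole at x = 0 and the y-coefficient 1/x - 3/x^2 has a pole at x = 0.
It is a regular singular point because x P_1(x) = p(x) = 2x + 3 and x^2 P_2(x) = q(x) = x - 3 are polynomials, hence analytic at x = 0.
p(0) = 3,  q(0) = -3.
Indicial equation: r(r-1) + p(0) r + q(0) = 0, i.e. r^2 + (p(0) - 1) r + q(0) = 0, i.e. r^2 + 2 r - 3 = 0.
Discriminant: (2)^2 - 4(-3) = 16, so r = (-2 ± 4)/2.
Solving: r_1 = 1, r_2 = -3.

indicial: r^2 + 2 r - 3 = 0; roots r_1 = 1, r_2 = -3


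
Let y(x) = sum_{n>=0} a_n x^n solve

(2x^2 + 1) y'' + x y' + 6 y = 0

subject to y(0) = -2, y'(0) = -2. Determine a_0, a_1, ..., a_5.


Ansatz: y(x) = sum_{n>=0} a_n x^n, so y'(x) = sum_{n>=1} n a_n x^(n-1) and y''(x) = sum_{n>=2} n(n-1) a_n x^(n-2).
Substitute into P(x) y'' + Q(x) y' + R(x) y = 0 with P(x) = 2x^2 + 1, Q(x) = x, R(x) = 6, and match powers of x.
Initial conditions: a_0 = -2, a_1 = -2.
Setting the coefficient of each power of x to zero and solving order by order (substituting the coefficients already found):
  x^0: 2 a_2 + 6 a_0 = 0  ->  2 a_2 = -6 a_0 = 12  ->  a_2 = 6
  x^1: 6 a_3 + 7 a_1 = 0  ->  6 a_3 = -7 a_1 = 14  ->  a_3 = 7/3
  x^2: 12 a_4 + 12 a_2 = 0  ->  12 a_4 = -12 a_2 = -72  ->  a_4 = -6
  x^3: 20 a_5 + 21 a_3 = 0  ->  20 a_5 = -21 a_3 = -49  ->  a_5 = -49/20
Truncated series: y(x) = -2 - 2 x + 6 x^2 + (7/3) x^3 - 6 x^4 - (49/20) x^5 + O(x^6).

a_0 = -2; a_1 = -2; a_2 = 6; a_3 = 7/3; a_4 = -6; a_5 = -49/20


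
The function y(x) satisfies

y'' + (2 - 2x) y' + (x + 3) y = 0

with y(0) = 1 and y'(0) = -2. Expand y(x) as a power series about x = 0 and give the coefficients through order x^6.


Ansatz: y(x) = sum_{n>=0} a_n x^n, so y'(x) = sum_{n>=1} n a_n x^(n-1) and y''(x) = sum_{n>=2} n(n-1) a_n x^(n-2).
Substitute into P(x) y'' + Q(x) y' + R(x) y = 0 with P(x) = 1, Q(x) = 2 - 2x, R(x) = x + 3, and match powers of x.
Initial conditions: a_0 = 1, a_1 = -2.
Setting the coefficient of each power of x to zero and solving order by order (substituting the coefficients already found):
  x^0: 2 a_2 + 2 a_1 + 3 a_0 = 0  ->  2 a_2 = -2 a_1 - 3 a_0 = 1  ->  a_2 = 1/2
  x^1: 6 a_3 + 4 a_2 + a_1 + a_0 = 0  ->  6 a_3 = -4 a_2 - a_1 - a_0 = -1  ->  a_3 = -1/6
  x^2: 12 a_4 + 6 a_3 - a_2 + a_1 = 0  ->  12 a_4 = -6 a_3 + a_2 - a_1 = 7/2  ->  a_4 = 7/24
  x^3: 20 a_5 + 8 a_4 - 3 a_3 + a_2 = 0  ->  20 a_5 = -8 a_4 + 3 a_3 - a_2 = -10/3  ->  a_5 = -1/6
  x^4: 30 a_6 + 10 a_5 - 5 a_4 + a_3 = 0  ->  30 a_6 = -10 a_5 + 5 a_4 - a_3 = 79/24  ->  a_6 = 79/720
Truncated series: y(x) = 1 - 2 x + (1/2) x^2 - (1/6) x^3 + (7/24) x^4 - (1/6) x^5 + (79/720) x^6 + O(x^7).

a_0 = 1; a_1 = -2; a_2 = 1/2; a_3 = -1/6; a_4 = 7/24; a_5 = -1/6; a_6 = 79/720


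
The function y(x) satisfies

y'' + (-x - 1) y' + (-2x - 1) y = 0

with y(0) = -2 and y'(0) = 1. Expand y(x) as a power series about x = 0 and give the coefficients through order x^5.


Ansatz: y(x) = sum_{n>=0} a_n x^n, so y'(x) = sum_{n>=1} n a_n x^(n-1) and y''(x) = sum_{n>=2} n(n-1) a_n x^(n-2).
Substitute into P(x) y'' + Q(x) y' + R(x) y = 0 with P(x) = 1, Q(x) = -x - 1, R(x) = -2x - 1, and match powers of x.
Initial conditions: a_0 = -2, a_1 = 1.
Setting the coefficient of each power of x to zero and solving order by order (substituting the coefficients already found):
  x^0: 2 a_2 - a_1 - a_0 = 0  ->  2 a_2 = a_1 + a_0 = -1  ->  a_2 = -1/2
  x^1: 6 a_3 - 2 a_2 - 2 a_1 - 2 a_0 = 0  ->  6 a_3 = 2 a_2 + 2 a_1 + 2 a_0 = -3  ->  a_3 = -1/2
  x^2: 12 a_4 - 3 a_3 - 3 a_2 - 2 a_1 = 0  ->  12 a_4 = 3 a_3 + 3 a_2 + 2 a_1 = -1  ->  a_4 = -1/12
  x^3: 20 a_5 - 4 a_4 - 4 a_3 - 2 a_2 = 0  ->  20 a_5 = 4 a_4 + 4 a_3 + 2 a_2 = -10/3  ->  a_5 = -1/6
Truncated series: y(x) = -2 + x - (1/2) x^2 - (1/2) x^3 - (1/12) x^4 - (1/6) x^5 + O(x^6).

a_0 = -2; a_1 = 1; a_2 = -1/2; a_3 = -1/2; a_4 = -1/12; a_5 = -1/6


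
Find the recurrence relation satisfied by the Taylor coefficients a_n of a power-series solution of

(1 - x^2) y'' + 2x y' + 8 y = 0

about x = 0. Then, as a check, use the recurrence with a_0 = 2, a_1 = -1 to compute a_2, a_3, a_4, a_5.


Substitute y = sum_n a_n x^n.
(1 - 1 x^2) y'' contributes (n+2)(n+1) a_{n+2} - n(n-1) a_n at x^n.
2 x y'(x) contributes 2 n a_n at x^n.
8 y(x) contributes 8 a_n at x^n.
Matching x^n: (n+2)(n+1) a_{n+2} + (-n(n-1) + 2 n + 8) a_n = 0.
Thus a_{n+2} = (n(n-1) - 2 n - 8) / ((n+1)(n+2)) * a_n.

Check with a_0 = 2, a_1 = -1 (apply the recurrence for n = 0, 1, 2, 3): a_0 = 2, a_1 = -1, a_2 = -8, a_3 = 5/3, a_4 = 20/3, a_5 = -2/3.

a_(n+2) = (n(n-1) - 2 n - 8) / ((n+1)(n+2)) * a_n; check: a_0 = 2, a_1 = -1, a_2 = -8, a_3 = 5/3, a_4 = 20/3, a_5 = -2/3


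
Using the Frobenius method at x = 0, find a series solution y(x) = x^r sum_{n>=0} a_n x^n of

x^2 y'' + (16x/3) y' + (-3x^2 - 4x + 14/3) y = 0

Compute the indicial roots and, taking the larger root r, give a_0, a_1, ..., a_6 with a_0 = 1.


Write in Frobenius form y'' + (p(x)/x) y' + (q(x)/x^2) y = 0:
  p(x) = 16/3,  q(x) = -3x^2 - 4x + 14/3.
Indicial equation: r(r-1) + (16/3) r + (14/3) = 0 -> roots r_1 = -2, r_2 = -7/3.
Take r = r_1 = -2. Let y(x) = x^r sum_{n>=0} a_n x^n with a_0 = 1.
Substitute y = x^r sum a_n x^n and match x^{r+n}. The recurrence is
  D(n) a_n - 4 a_{n-1} - 3 a_{n-2} = 0,  where D(n) = (r+n)(r+n-1) + (16/3)(r+n) + (14/3).
  a_n = [4 a_{n-1} + 3 a_{n-2}] / D(n).
Since the indicial polynomial factors as (r - r_1)(r - r_2), D(n) = (r_1 + n - r_1)(r_1 + n - r_2) = n(n + 1/3).
Evaluating step by step (a_0 = 1):
  n = 1: D(1) = 1(1 + 1/3) = 4/3; numerator = 4(1) = 4; a_1 = (4)/(4/3) = 3
  n = 2: D(2) = 2(2 + 1/3) = 14/3; numerator = 4(3) + 3(1) = 15; a_2 = (15)/(14/3) = 45/14
  n = 3: D(3) = 3(3 + 1/3) = 10; numerator = 4(45/14) + 3(3) = 153/7; a_3 = (153/7)/(10) = 153/70
  n = 4: D(4) = 4(4 + 1/3) = 52/3; numerator = 4(153/70) + 3(45/14) = 1287/70; a_4 = (1287/70)/(52/3) = 297/280
  n = 5: D(5) = 5(5 + 1/3) = 80/3; numerator = 4(297/280) + 3(153/70) = 54/5; a_5 = (54/5)/(80/3) = 81/200
  n = 6: D(6) = 6(6 + 1/3) = 38; numerator = 4(81/200) + 3(297/280) = 6723/1400; a_6 = (6723/1400)/(38) = 6723/53200

r = -2; a_0 = 1; a_1 = 3; a_2 = 45/14; a_3 = 153/70; a_4 = 297/280; a_5 = 81/200; a_6 = 6723/53200


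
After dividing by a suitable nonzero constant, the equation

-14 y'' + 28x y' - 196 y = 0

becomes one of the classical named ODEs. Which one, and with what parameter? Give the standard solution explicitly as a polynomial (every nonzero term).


All three coefficients share the factor -14; dividing through by -14 gives  y'' - 2x y' + 14 y = 0.
This matches the Hermite equation y'' - 2x y' + 2n y = 0 with 2n = 14, so n = 7; the polynomial solution is H_7(x).
With y = sum_k a_k x^k, matching x^k gives (k+2)(k+1) a_{k+2} = 2(k - n) a_k = 2(k - 7) a_k. The right side vanishes at k = 7, so the series with the parity of 7 terminates at degree 7.
Standard normalization: leading coefficient of H_n is 2^n, so a_7 = 2^7 = 128. Work downward with a_k = (k+1)(k+2) a_{k+2} / (2(k - n)):
  a_5 = (6)(7)(128) / (2(5 - 7)) = 5376/(-4) = -1344
  a_3 = (4)(5)(-1344) / (2(3 - 7)) = -26880/(-8) = 3360
  a_1 = (2)(3)(3360) / (2(1 - 7)) = 20160/(-12) = -1680
Hence H_7(x) = 128 x^7 - 1344 x^5 + 3360 x^3 - 1680 x.

H_7(x); series = 128 x^7 - 1344 x^5 + 3360 x^3 - 1680 x


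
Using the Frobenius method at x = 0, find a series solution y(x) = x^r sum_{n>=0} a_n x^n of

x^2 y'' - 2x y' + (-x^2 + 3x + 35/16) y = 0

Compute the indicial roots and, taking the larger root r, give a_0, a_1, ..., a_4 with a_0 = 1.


Write in Frobenius form y'' + (p(x)/x) y' + (q(x)/x^2) y = 0:
  p(x) = -2,  q(x) = -x^2 + 3x + 35/16.
Indicial equation: r(r-1) + (-2) r + (35/16) = 0 -> roots r_1 = 7/4, r_2 = 5/4.
Take r = r_1 = 7/4. Let y(x) = x^r sum_{n>=0} a_n x^n with a_0 = 1.
Substitute y = x^r sum a_n x^n and match x^{r+n}. The recurrence is
  D(n) a_n + 3 a_{n-1} - 1 a_{n-2} = 0,  where D(n) = (r+n)(r+n-1) + (-2)(r+n) + (35/16).
  a_n = [-3 a_{n-1} + 1 a_{n-2}] / D(n).
Since the indicial polynomial factors as (r - r_1)(r - r_2), D(n) = (r_1 + n - r_1)(r_1 + n - r_2) = n(n + 1/2).
Evaluating step by step (a_0 = 1):
  n = 1: D(1) = 1(1 + 1/2) = 3/2; numerator = -3(1) = -3; a_1 = (-3)/(3/2) = -2
  n = 2: D(2) = 2(2 + 1/2) = 5; numerator = -3(-2) + 1(1) = 7; a_2 = (7)/(5) = 7/5
  n = 3: D(3) = 3(3 + 1/2) = 21/2; numerator = -3(7/5) + 1(-2) = -31/5; a_3 = (-31/5)/(21/2) = -62/105
  n = 4: D(4) = 4(4 + 1/2) = 18; numerator = -3(-62/105) + 1(7/5) = 111/35; a_4 = (111/35)/(18) = 37/210

r = 7/4; a_0 = 1; a_1 = -2; a_2 = 7/5; a_3 = -62/105; a_4 = 37/210


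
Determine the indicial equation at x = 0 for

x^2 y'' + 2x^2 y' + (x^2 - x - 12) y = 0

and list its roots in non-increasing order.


Divide by x^2 to reach normal form y'' + P_1(x) y' + P_2(x) y = 0 with P_1(x) = 2 and P_2(x) = 1 - 1/x - 12/x^2.
x = 0 is a singular point because the y-coefficient 1 - 1/x - 12/x^2 has a pole at x = 0.
It is a regular singular point because x P_1(x) = p(x) = 2x and x^2 P_2(x) = q(x) = x^2 - x - 12 are polynomials, hence analytic at x = 0.
p(0) = 0,  q(0) = -12.
Indicial equation: r(r-1) + p(0) r + q(0) = 0, i.e. r^2 + (p(0) - 1) r + q(0) = 0, i.e. r^2 - 1 r - 12 = 0.
Discriminant: (-1)^2 - 4(-12) = 49, so r = (1 ± 7)/2.
Solving: r_1 = 4, r_2 = -3.

indicial: r^2 - 1 r - 12 = 0; roots r_1 = 4, r_2 = -3


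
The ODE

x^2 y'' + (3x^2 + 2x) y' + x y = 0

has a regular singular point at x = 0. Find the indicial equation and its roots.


Divide by x^2 to reach normal form y'' + P_1(x) y' + P_2(x) y = 0 with P_1(x) = 3 + 2/x and P_2(x) = 1/x.
x = 0 is a singular point because the y'-coefficient 3 + 2/x has a pole at x = 0 and the y-coefficient 1/x has a pole at x = 0.
It is a regular singular point because x P_1(x) = p(x) = 3x + 2 and x^2 P_2(x) = q(x) = x are polynomials, hence analytic at x = 0.
p(0) = 2,  q(0) = 0.
Indicial equation: r(r-1) + p(0) r + q(0) = 0, i.e. r^2 + (p(0) - 1) r + q(0) = 0, i.e. r^2 + 1 r = 0.
Discriminant: (1)^2 - 4(0) = 1, so r = (-1 ± 1)/2.
Solving: r_1 = 0, r_2 = -1.

indicial: r^2 + 1 r = 0; roots r_1 = 0, r_2 = -1


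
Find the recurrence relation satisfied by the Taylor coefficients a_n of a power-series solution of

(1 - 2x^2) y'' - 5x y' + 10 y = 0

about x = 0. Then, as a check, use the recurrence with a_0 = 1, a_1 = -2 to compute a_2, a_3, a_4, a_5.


Substitute y = sum_n a_n x^n.
(1 - 2 x^2) y'' contributes (n+2)(n+1) a_{n+2} - 2 n(n-1) a_n at x^n.
-5 x y'(x) contributes -5 n a_n at x^n.
10 y(x) contributes 10 a_n at x^n.
Matching x^n: (n+2)(n+1) a_{n+2} + (-2 n(n-1) - 5 n + 10) a_n = 0.
Thus a_{n+2} = (2 n(n-1) + 5 n - 10) / ((n+1)(n+2)) * a_n.

Check with a_0 = 1, a_1 = -2 (apply the recurrence for n = 0, 1, 2, 3): a_0 = 1, a_1 = -2, a_2 = -5, a_3 = 5/3, a_4 = -5/3, a_5 = 17/12.

a_(n+2) = (2 n(n-1) + 5 n - 10) / ((n+1)(n+2)) * a_n; check: a_0 = 1, a_1 = -2, a_2 = -5, a_3 = 5/3, a_4 = -5/3, a_5 = 17/12


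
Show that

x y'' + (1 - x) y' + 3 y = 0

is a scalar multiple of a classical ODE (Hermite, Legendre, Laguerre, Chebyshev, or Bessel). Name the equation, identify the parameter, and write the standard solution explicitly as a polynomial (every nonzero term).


The equation is already in a standard form:  x y'' + (1 - x) y' + 3 y = 0.
This matches the Laguerre equation x y'' + (1 - x) y' + n y = 0 with n = 3; the polynomial solution is L_3(x).
With y = sum_k a_k x^k, matching x^k gives (k+1)k a_{k+1} + (k+1) a_{k+1} - k a_k + n a_k = 0, i.e. (k+1)^2 a_{k+1} = (k - n) a_k = (k - 3) a_k. The right side vanishes at k = 3, so the series terminates at degree 3.
Standard normalization L_n(0) = 1 gives a_0 = 1. Work upward with a_{k+1} = (k - 3) a_k / (k+1)^2:
  a_1 = (0 - 3)(1) / 1^2 = -3/1 = -3
  a_2 = (1 - 3)(-3) / 2^2 = 6/4 = 3/2
  a_3 = (2 - 3)(3/2) / 3^2 = (-3/2)/9 = -1/6
Hence L_3(x) = -x^3/6 + 3 x^2/2 - 3 x + 1.

L_3(x); series = -x^3/6 + 3 x^2/2 - 3 x + 1


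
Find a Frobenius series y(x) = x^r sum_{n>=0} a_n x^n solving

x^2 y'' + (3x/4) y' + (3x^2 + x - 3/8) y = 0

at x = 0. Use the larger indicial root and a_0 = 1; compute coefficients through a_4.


Write in Frobenius form y'' + (p(x)/x) y' + (q(x)/x^2) y = 0:
  p(x) = 3/4,  q(x) = 3x^2 + x - 3/8.
Indicial equation: r(r-1) + (3/4) r + (-3/8) = 0 -> roots r_1 = 3/4, r_2 = -1/2.
Take r = r_1 = 3/4. Let y(x) = x^r sum_{n>=0} a_n x^n with a_0 = 1.
Substitute y = x^r sum a_n x^n and match x^{r+n}. The recurrence is
  D(n) a_n + 1 a_{n-1} + 3 a_{n-2} = 0,  where D(n) = (r+n)(r+n-1) + (3/4)(r+n) + (-3/8).
  a_n = [-1 a_{n-1} - 3 a_{n-2}] / D(n).
Since the indicial polynomial factors as (r - r_1)(r - r_2), D(n) = (r_1 + n - r_1)(r_1 + n - r_2) = n(n + 5/4).
Evaluating step by step (a_0 = 1):
  n = 1: D(1) = 1(1 + 5/4) = 9/4; numerator = -1(1) = -1; a_1 = (-1)/(9/4) = -4/9
  n = 2: D(2) = 2(2 + 5/4) = 13/2; numerator = -1(-4/9) - 3(1) = -23/9; a_2 = (-23/9)/(13/2) = -46/117
  n = 3: D(3) = 3(3 + 5/4) = 51/4; numerator = -1(-46/117) - 3(-4/9) = 202/117; a_3 = (202/117)/(51/4) = 808/5967
  n = 4: D(4) = 4(4 + 5/4) = 21; numerator = -1(808/5967) - 3(-46/117) = 6230/5967; a_4 = (6230/5967)/(21) = 890/17901

r = 3/4; a_0 = 1; a_1 = -4/9; a_2 = -46/117; a_3 = 808/5967; a_4 = 890/17901


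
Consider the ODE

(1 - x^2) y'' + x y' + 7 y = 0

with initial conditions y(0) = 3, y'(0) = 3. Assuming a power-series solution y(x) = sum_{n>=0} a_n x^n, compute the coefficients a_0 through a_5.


Ansatz: y(x) = sum_{n>=0} a_n x^n, so y'(x) = sum_{n>=1} n a_n x^(n-1) and y''(x) = sum_{n>=2} n(n-1) a_n x^(n-2).
Substitute into P(x) y'' + Q(x) y' + R(x) y = 0 with P(x) = 1 - x^2, Q(x) = x, R(x) = 7, and match powers of x.
Initial conditions: a_0 = 3, a_1 = 3.
Setting the coefficient of each power of x to zero and solving order by order (substituting the coefficients already found):
  x^0: 2 a_2 + 7 a_0 = 0  ->  2 a_2 = -7 a_0 = -21  ->  a_2 = -21/2
  x^1: 6 a_3 + 8 a_1 = 0  ->  6 a_3 = -8 a_1 = -24  ->  a_3 = -4
  x^2: 12 a_4 + 7 a_2 = 0  ->  12 a_4 = -7 a_2 = 147/2  ->  a_4 = 49/8
  x^3: 20 a_5 + 4 a_3 = 0  ->  20 a_5 = -4 a_3 = 16  ->  a_5 = 4/5
Truncated series: y(x) = 3 + 3 x - (21/2) x^2 - 4 x^3 + (49/8) x^4 + (4/5) x^5 + O(x^6).

a_0 = 3; a_1 = 3; a_2 = -21/2; a_3 = -4; a_4 = 49/8; a_5 = 4/5


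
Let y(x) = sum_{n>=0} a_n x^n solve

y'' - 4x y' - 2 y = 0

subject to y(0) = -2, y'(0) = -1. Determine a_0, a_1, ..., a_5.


Ansatz: y(x) = sum_{n>=0} a_n x^n, so y'(x) = sum_{n>=1} n a_n x^(n-1) and y''(x) = sum_{n>=2} n(n-1) a_n x^(n-2).
Substitute into P(x) y'' + Q(x) y' + R(x) y = 0 with P(x) = 1, Q(x) = -4x, R(x) = -2, and match powers of x.
Initial conditions: a_0 = -2, a_1 = -1.
Setting the coefficient of each power of x to zero and solving order by order (substituting the coefficients already found):
  x^0: 2 a_2 - 2 a_0 = 0  ->  2 a_2 = 2 a_0 = -4  ->  a_2 = -2
  x^1: 6 a_3 - 6 a_1 = 0  ->  6 a_3 = 6 a_1 = -6  ->  a_3 = -1
  x^2: 12 a_4 - 10 a_2 = 0  ->  12 a_4 = 10 a_2 = -20  ->  a_4 = -5/3
  x^3: 20 a_5 - 14 a_3 = 0  ->  20 a_5 = 14 a_3 = -14  ->  a_5 = -7/10
Truncated series: y(x) = -2 - x - 2 x^2 - x^3 - (5/3) x^4 - (7/10) x^5 + O(x^6).

a_0 = -2; a_1 = -1; a_2 = -2; a_3 = -1; a_4 = -5/3; a_5 = -7/10


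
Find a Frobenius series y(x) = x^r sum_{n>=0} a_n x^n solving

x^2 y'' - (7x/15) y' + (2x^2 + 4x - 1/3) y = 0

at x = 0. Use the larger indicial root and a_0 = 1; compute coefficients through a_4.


Write in Frobenius form y'' + (p(x)/x) y' + (q(x)/x^2) y = 0:
  p(x) = -7/15,  q(x) = 2x^2 + 4x - 1/3.
Indicial equation: r(r-1) + (-7/15) r + (-1/3) = 0 -> roots r_1 = 5/3, r_2 = -1/5.
Take r = r_1 = 5/3. Let y(x) = x^r sum_{n>=0} a_n x^n with a_0 = 1.
Substitute y = x^r sum a_n x^n and match x^{r+n}. The recurrence is
  D(n) a_n + 4 a_{n-1} + 2 a_{n-2} = 0,  where D(n) = (r+n)(r+n-1) + (-7/15)(r+n) + (-1/3).
  a_n = [-4 a_{n-1} - 2 a_{n-2}] / D(n).
Since the indicial polynomial factors as (r - r_1)(r - r_2), D(n) = (r_1 + n - r_1)(r_1 + n - r_2) = n(n + 28/15).
Evaluating step by step (a_0 = 1):
  n = 1: D(1) = 1(1 + 28/15) = 43/15; numerator = -4(1) = -4; a_1 = (-4)/(43/15) = -60/43
  n = 2: D(2) = 2(2 + 28/15) = 116/15; numerator = -4(-60/43) - 2(1) = 154/43; a_2 = (154/43)/(116/15) = 1155/2494
  n = 3: D(3) = 3(3 + 28/15) = 73/5; numerator = -4(1155/2494) - 2(-60/43) = 1170/1247; a_3 = (1170/1247)/(73/5) = 5850/91031
  n = 4: D(4) = 4(4 + 28/15) = 352/15; numerator = -4(5850/91031) - 2(1155/2494) = -2505/2117; a_4 = (-2505/2117)/(352/15) = -37575/745184

r = 5/3; a_0 = 1; a_1 = -60/43; a_2 = 1155/2494; a_3 = 5850/91031; a_4 = -37575/745184


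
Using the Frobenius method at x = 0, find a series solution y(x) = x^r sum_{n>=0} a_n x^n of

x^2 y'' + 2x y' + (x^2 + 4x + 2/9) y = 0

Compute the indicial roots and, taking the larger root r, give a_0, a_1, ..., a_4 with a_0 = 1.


Write in Frobenius form y'' + (p(x)/x) y' + (q(x)/x^2) y = 0:
  p(x) = 2,  q(x) = x^2 + 4x + 2/9.
Indicial equation: r(r-1) + (2) r + (2/9) = 0 -> roots r_1 = -1/3, r_2 = -2/3.
Take r = r_1 = -1/3. Let y(x) = x^r sum_{n>=0} a_n x^n with a_0 = 1.
Substitute y = x^r sum a_n x^n and match x^{r+n}. The recurrence is
  D(n) a_n + 4 a_{n-1} + 1 a_{n-2} = 0,  where D(n) = (r+n)(r+n-1) + (2)(r+n) + (2/9).
  a_n = [-4 a_{n-1} - 1 a_{n-2}] / D(n).
Since the indicial polynomial factors as (r - r_1)(r - r_2), D(n) = (r_1 + n - r_1)(r_1 + n - r_2) = n(n + 1/3).
Evaluating step by step (a_0 = 1):
  n = 1: D(1) = 1(1 + 1/3) = 4/3; numerator = -4(1) = -4; a_1 = (-4)/(4/3) = -3
  n = 2: D(2) = 2(2 + 1/3) = 14/3; numerator = -4(-3) - 1(1) = 11; a_2 = (11)/(14/3) = 33/14
  n = 3: D(3) = 3(3 + 1/3) = 10; numerator = -4(33/14) - 1(-3) = -45/7; a_3 = (-45/7)/(10) = -9/14
  n = 4: D(4) = 4(4 + 1/3) = 52/3; numerator = -4(-9/14) - 1(33/14) = 3/14; a_4 = (3/14)/(52/3) = 9/728

r = -1/3; a_0 = 1; a_1 = -3; a_2 = 33/14; a_3 = -9/14; a_4 = 9/728


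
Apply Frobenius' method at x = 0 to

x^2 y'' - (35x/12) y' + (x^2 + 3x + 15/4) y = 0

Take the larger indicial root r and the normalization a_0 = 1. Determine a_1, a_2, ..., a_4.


Write in Frobenius form y'' + (p(x)/x) y' + (q(x)/x^2) y = 0:
  p(x) = -35/12,  q(x) = x^2 + 3x + 15/4.
Indicial equation: r(r-1) + (-35/12) r + (15/4) = 0 -> roots r_1 = 9/4, r_2 = 5/3.
Take r = r_1 = 9/4. Let y(x) = x^r sum_{n>=0} a_n x^n with a_0 = 1.
Substitute y = x^r sum a_n x^n and match x^{r+n}. The recurrence is
  D(n) a_n + 3 a_{n-1} + 1 a_{n-2} = 0,  where D(n) = (r+n)(r+n-1) + (-35/12)(r+n) + (15/4).
  a_n = [-3 a_{n-1} - 1 a_{n-2}] / D(n).
Since the indicial polynomial factors as (r - r_1)(r - r_2), D(n) = (r_1 + n - r_1)(r_1 + n - r_2) = n(n + 7/12).
Evaluating step by step (a_0 = 1):
  n = 1: D(1) = 1(1 + 7/12) = 19/12; numerator = -3(1) = -3; a_1 = (-3)/(19/12) = -36/19
  n = 2: D(2) = 2(2 + 7/12) = 31/6; numerator = -3(-36/19) - 1(1) = 89/19; a_2 = (89/19)/(31/6) = 534/589
  n = 3: D(3) = 3(3 + 7/12) = 43/4; numerator = -3(534/589) - 1(-36/19) = -486/589; a_3 = (-486/589)/(43/4) = -1944/25327
  n = 4: D(4) = 4(4 + 7/12) = 55/3; numerator = -3(-1944/25327) - 1(534/589) = -17130/25327; a_4 = (-17130/25327)/(55/3) = -10278/278597

r = 9/4; a_0 = 1; a_1 = -36/19; a_2 = 534/589; a_3 = -1944/25327; a_4 = -10278/278597


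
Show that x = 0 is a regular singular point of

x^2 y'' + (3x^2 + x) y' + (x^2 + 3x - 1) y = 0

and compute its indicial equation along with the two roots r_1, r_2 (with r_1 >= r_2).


Divide by x^2 to reach normal form y'' + P_1(x) y' + P_2(x) y = 0 with P_1(x) = 3 + 1/x and P_2(x) = 1 + 3/x - 1/x^2.
x = 0 is a singular point because the y'-coefficient 3 + 1/x has a pole at x = 0 and the y-coefficient 1 + 3/x - 1/x^2 has a pole at x = 0.
It is a regular singular point because x P_1(x) = p(x) = 3x + 1 and x^2 P_2(x) = q(x) = x^2 + 3x - 1 are polynomials, hence analytic at x = 0.
p(0) = 1,  q(0) = -1.
Indicial equation: r(r-1) + p(0) r + q(0) = 0, i.e. r^2 + (p(0) - 1) r + q(0) = 0, i.e. r^2 - 1 = 0.
Discriminant: (0)^2 - 4(-1) = 4, so r = (0 ± 2)/2.
Solving: r_1 = 1, r_2 = -1.

indicial: r^2 - 1 = 0; roots r_1 = 1, r_2 = -1


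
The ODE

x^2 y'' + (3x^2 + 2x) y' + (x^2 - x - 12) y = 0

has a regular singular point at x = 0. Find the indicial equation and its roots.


Divide by x^2 to reach normal form y'' + P_1(x) y' + P_2(x) y = 0 with P_1(x) = 3 + 2/x and P_2(x) = 1 - 1/x - 12/x^2.
x = 0 is a singular point because the y'-coefficient 3 + 2/x has a pole at x = 0 and the y-coefficient 1 - 1/x - 12/x^2 has a pole at x = 0.
It is a regular singular point because x P_1(x) = p(x) = 3x + 2 and x^2 P_2(x) = q(x) = x^2 - x - 12 are polynomials, hence analytic at x = 0.
p(0) = 2,  q(0) = -12.
Indicial equation: r(r-1) + p(0) r + q(0) = 0, i.e. r^2 + (p(0) - 1) r + q(0) = 0, i.e. r^2 + 1 r - 12 = 0.
Discriminant: (1)^2 - 4(-12) = 49, so r = (-1 ± 7)/2.
Solving: r_1 = 3, r_2 = -4.

indicial: r^2 + 1 r - 12 = 0; roots r_1 = 3, r_2 = -4


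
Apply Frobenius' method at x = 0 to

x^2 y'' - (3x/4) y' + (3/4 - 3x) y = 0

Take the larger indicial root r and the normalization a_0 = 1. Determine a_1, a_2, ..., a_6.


Write in Frobenius form y'' + (p(x)/x) y' + (q(x)/x^2) y = 0:
  p(x) = -3/4,  q(x) = 3/4 - 3x.
Indicial equation: r(r-1) + (-3/4) r + (3/4) = 0 -> roots r_1 = 1, r_2 = 3/4.
Take r = r_1 = 1. Let y(x) = x^r sum_{n>=0} a_n x^n with a_0 = 1.
Substitute y = x^r sum a_n x^n and match x^{r+n}. The recurrence is
  D(n) a_n - 3 a_{n-1} = 0,  where D(n) = (r+n)(r+n-1) + (-3/4)(r+n) + (3/4).
  a_n = 3 / D(n) * a_{n-1}.
Since the indicial polynomial factors as (r - r_1)(r - r_2), D(n) = (r_1 + n - r_1)(r_1 + n - r_2) = n(n + 1/4).
Evaluating step by step (a_0 = 1):
  n = 1: D(1) = 1(1 + 1/4) = 5/4; numerator = 3(1) = 3; a_1 = (3)/(5/4) = 12/5
  n = 2: D(2) = 2(2 + 1/4) = 9/2; numerator = 3(12/5) = 36/5; a_2 = (36/5)/(9/2) = 8/5
  n = 3: D(3) = 3(3 + 1/4) = 39/4; numerator = 3(8/5) = 24/5; a_3 = (24/5)/(39/4) = 32/65
  n = 4: D(4) = 4(4 + 1/4) = 17; numerator = 3(32/65) = 96/65; a_4 = (96/65)/(17) = 96/1105
  n = 5: D(5) = 5(5 + 1/4) = 105/4; numerator = 3(96/1105) = 288/1105; a_5 = (288/1105)/(105/4) = 384/38675
  n = 6: D(6) = 6(6 + 1/4) = 75/2; numerator = 3(384/38675) = 1152/38675; a_6 = (1152/38675)/(75/2) = 768/966875

r = 1; a_0 = 1; a_1 = 12/5; a_2 = 8/5; a_3 = 32/65; a_4 = 96/1105; a_5 = 384/38675; a_6 = 768/966875


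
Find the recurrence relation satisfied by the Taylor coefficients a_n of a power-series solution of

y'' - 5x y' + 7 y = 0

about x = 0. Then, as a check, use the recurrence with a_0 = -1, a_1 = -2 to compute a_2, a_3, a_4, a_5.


Substitute y = sum_n a_n x^n.
y''(x) has coefficient (n+2)(n+1) a_{n+2} at x^n;
-5 x y'(x) has coefficient -5 n a_n at x^n (shift);
7 y(x) has coefficient 7 a_n at x^n.
Matching x^n: (n+2)(n+1) a_{n+2} + (-5n + 7) a_n = 0.
Thus a_{n+2} = (5n - 7) / ((n+1)(n+2)) * a_n.

Check with a_0 = -1, a_1 = -2 (apply the recurrence for n = 0, 1, 2, 3): a_0 = -1, a_1 = -2, a_2 = 7/2, a_3 = 2/3, a_4 = 7/8, a_5 = 4/15.

a_(n+2) = (5n - 7) / ((n+1)(n+2)) * a_n; check: a_0 = -1, a_1 = -2, a_2 = 7/2, a_3 = 2/3, a_4 = 7/8, a_5 = 4/15


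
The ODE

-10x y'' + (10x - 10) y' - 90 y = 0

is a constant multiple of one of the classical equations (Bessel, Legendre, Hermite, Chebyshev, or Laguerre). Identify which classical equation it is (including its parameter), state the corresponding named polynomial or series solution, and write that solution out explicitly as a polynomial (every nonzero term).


All three coefficients share the factor -10; dividing through by -10 gives  x y'' + (1 - x) y' + 9 y = 0.
This matches the Laguerre equation x y'' + (1 - x) y' + n y = 0 with n = 9; the polynomial solution is L_9(x).
With y = sum_k a_k x^k, matching x^k gives (k+1)k a_{k+1} + (k+1) a_{k+1} - k a_k + n a_k = 0, i.e. (k+1)^2 a_{k+1} = (k - n) a_k = (k - 9) a_k. The right side vanishes at k = 9, so the series terminates at degree 9.
Standard normalization L_n(0) = 1 gives a_0 = 1. Work upward with a_{k+1} = (k - 9) a_k / (k+1)^2:
  a_1 = (0 - 9)(1) / 1^2 = -9/1 = -9
  a_2 = (1 - 9)(-9) / 2^2 = 72/4 = 18
  a_3 = (2 - 9)(18) / 3^2 = -126/9 = -14
  a_4 = (3 - 9)(-14) / 4^2 = 84/16 = 21/4
  a_5 = (4 - 9)(21/4) / 5^2 = (-105/4)/25 = -21/20
  a_6 = (5 - 9)(-21/20) / 6^2 = (21/5)/36 = 7/60
  a_7 = (6 - 9)(7/60) / 7^2 = (-7/20)/49 = -1/140
  a_8 = (7 - 9)(-1/140) / 8^2 = (1/70)/64 = 1/4480
  a_9 = (8 - 9)(1/4480) / 9^2 = (-1/4480)/81 = -1/362880
Hence L_9(x) = -x^9/362880 + x^8/4480 - x^7/140 + 7 x^6/60 - 21 x^5/20 + 21 x^4/4 - 14 x^3 + 18 x^2 - 9 x + 1.

L_9(x); series = -x^9/362880 + x^8/4480 - x^7/140 + 7 x^6/60 - 21 x^5/20 + 21 x^4/4 - 14 x^3 + 18 x^2 - 9 x + 1


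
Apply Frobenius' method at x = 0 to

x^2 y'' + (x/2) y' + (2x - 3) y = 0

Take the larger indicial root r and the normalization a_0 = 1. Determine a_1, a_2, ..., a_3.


Write in Frobenius form y'' + (p(x)/x) y' + (q(x)/x^2) y = 0:
  p(x) = 1/2,  q(x) = 2x - 3.
Indicial equation: r(r-1) + (1/2) r + (-3) = 0 -> roots r_1 = 2, r_2 = -3/2.
Take r = r_1 = 2. Let y(x) = x^r sum_{n>=0} a_n x^n with a_0 = 1.
Substitute y = x^r sum a_n x^n and match x^{r+n}. The recurrence is
  D(n) a_n + 2 a_{n-1} = 0,  where D(n) = (r+n)(r+n-1) + (1/2)(r+n) + (-3).
  a_n = -2 / D(n) * a_{n-1}.
Since the indicial polynomial factors as (r - r_1)(r - r_2), D(n) = (r_1 + n - r_1)(r_1 + n - r_2) = n(n + 7/2).
Evaluating step by step (a_0 = 1):
  n = 1: D(1) = 1(1 + 7/2) = 9/2; numerator = -2(1) = -2; a_1 = (-2)/(9/2) = -4/9
  n = 2: D(2) = 2(2 + 7/2) = 11; numerator = -2(-4/9) = 8/9; a_2 = (8/9)/(11) = 8/99
  n = 3: D(3) = 3(3 + 7/2) = 39/2; numerator = -2(8/99) = -16/99; a_3 = (-16/99)/(39/2) = -32/3861

r = 2; a_0 = 1; a_1 = -4/9; a_2 = 8/99; a_3 = -32/3861


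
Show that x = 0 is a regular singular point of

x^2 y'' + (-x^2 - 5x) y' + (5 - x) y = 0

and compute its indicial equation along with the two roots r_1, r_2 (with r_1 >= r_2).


Divide by x^2 to reach normal form y'' + P_1(x) y' + P_2(x) y = 0 with P_1(x) = -1 - 5/x and P_2(x) = -1/x + 5/x^2.
x = 0 is a singular point because the y'-coefficient -1 - 5/x has a pole at x = 0 and the y-coefficient -1/x + 5/x^2 has a pole at x = 0.
It is a regular singular point because x P_1(x) = p(x) = -x - 5 and x^2 P_2(x) = q(x) = 5 - x are polynomials, hence analytic at x = 0.
p(0) = -5,  q(0) = 5.
Indicial equation: r(r-1) + p(0) r + q(0) = 0, i.e. r^2 + (p(0) - 1) r + q(0) = 0, i.e. r^2 - 6 r + 5 = 0.
Discriminant: (-6)^2 - 4(5) = 16, so r = (6 ± 4)/2.
Solving: r_1 = 5, r_2 = 1.

indicial: r^2 - 6 r + 5 = 0; roots r_1 = 5, r_2 = 1


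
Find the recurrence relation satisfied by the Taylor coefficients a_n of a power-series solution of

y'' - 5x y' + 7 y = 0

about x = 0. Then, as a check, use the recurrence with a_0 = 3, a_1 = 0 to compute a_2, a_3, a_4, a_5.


Substitute y = sum_n a_n x^n.
y''(x) has coefficient (n+2)(n+1) a_{n+2} at x^n;
-5 x y'(x) has coefficient -5 n a_n at x^n (shift);
7 y(x) has coefficient 7 a_n at x^n.
Matching x^n: (n+2)(n+1) a_{n+2} + (-5n + 7) a_n = 0.
Thus a_{n+2} = (5n - 7) / ((n+1)(n+2)) * a_n.

Check with a_0 = 3, a_1 = 0 (apply the recurrence for n = 0, 1, 2, 3): a_0 = 3, a_1 = 0, a_2 = -21/2, a_3 = 0, a_4 = -21/8, a_5 = 0.

a_(n+2) = (5n - 7) / ((n+1)(n+2)) * a_n; check: a_0 = 3, a_1 = 0, a_2 = -21/2, a_3 = 0, a_4 = -21/8, a_5 = 0


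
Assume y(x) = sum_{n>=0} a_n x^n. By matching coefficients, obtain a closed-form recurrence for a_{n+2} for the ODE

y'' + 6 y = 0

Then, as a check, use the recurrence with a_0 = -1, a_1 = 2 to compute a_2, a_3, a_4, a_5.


Substitute y = sum_n a_n x^n into y'' + (const) y = 0.
y''(x) = sum_{n>=0} (n+2)(n+1) a_{n+2} x^n.
The ODE becomes sum_n [(n+2)(n+1) a_{n+2} + 6 a_n] x^n = 0.
Setting each coefficient to zero gives the recurrence:
  (n+2)(n+1) a_{n+2} + 6 a_n = 0,
  a_{n+2} = -6 / ((n+1)(n+2)) a_n.

Check with a_0 = -1, a_1 = 2 (apply the recurrence for n = 0, 1, 2, 3): a_0 = -1, a_1 = 2, a_2 = 3, a_3 = -2, a_4 = -3/2, a_5 = 3/5.

a_{n+2} = -6/((n+1)(n+2)) * a_n; check: a_0 = -1, a_1 = 2, a_2 = 3, a_3 = -2, a_4 = -3/2, a_5 = 3/5


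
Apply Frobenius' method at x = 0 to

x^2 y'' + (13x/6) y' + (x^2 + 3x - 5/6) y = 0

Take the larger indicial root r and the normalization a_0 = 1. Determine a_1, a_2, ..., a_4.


Write in Frobenius form y'' + (p(x)/x) y' + (q(x)/x^2) y = 0:
  p(x) = 13/6,  q(x) = x^2 + 3x - 5/6.
Indicial equation: r(r-1) + (13/6) r + (-5/6) = 0 -> roots r_1 = 1/2, r_2 = -5/3.
Take r = r_1 = 1/2. Let y(x) = x^r sum_{n>=0} a_n x^n with a_0 = 1.
Substitute y = x^r sum a_n x^n and match x^{r+n}. The recurrence is
  D(n) a_n + 3 a_{n-1} + 1 a_{n-2} = 0,  where D(n) = (r+n)(r+n-1) + (13/6)(r+n) + (-5/6).
  a_n = [-3 a_{n-1} - 1 a_{n-2}] / D(n).
Since the indicial polynomial factors as (r - r_1)(r - r_2), D(n) = (r_1 + n - r_1)(r_1 + n - r_2) = n(n + 13/6).
Evaluating step by step (a_0 = 1):
  n = 1: D(1) = 1(1 + 13/6) = 19/6; numerator = -3(1) = -3; a_1 = (-3)/(19/6) = -18/19
  n = 2: D(2) = 2(2 + 13/6) = 25/3; numerator = -3(-18/19) - 1(1) = 35/19; a_2 = (35/19)/(25/3) = 21/95
  n = 3: D(3) = 3(3 + 13/6) = 31/2; numerator = -3(21/95) - 1(-18/19) = 27/95; a_3 = (27/95)/(31/2) = 54/2945
  n = 4: D(4) = 4(4 + 13/6) = 74/3; numerator = -3(54/2945) - 1(21/95) = -813/2945; a_4 = (-813/2945)/(74/3) = -2439/217930

r = 1/2; a_0 = 1; a_1 = -18/19; a_2 = 21/95; a_3 = 54/2945; a_4 = -2439/217930


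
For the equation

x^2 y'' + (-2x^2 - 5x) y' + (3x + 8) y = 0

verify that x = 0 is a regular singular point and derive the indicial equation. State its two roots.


Divide by x^2 to reach normal form y'' + P_1(x) y' + P_2(x) y = 0 with P_1(x) = -2 - 5/x and P_2(x) = 3/x + 8/x^2.
x = 0 is a singular point because the y'-coefficient -2 - 5/x has a pole at x = 0 and the y-coefficient 3/x + 8/x^2 has a pole at x = 0.
It is a regular singular point because x P_1(x) = p(x) = -2x - 5 and x^2 P_2(x) = q(x) = 3x + 8 are polynomials, hence analytic at x = 0.
p(0) = -5,  q(0) = 8.
Indicial equation: r(r-1) + p(0) r + q(0) = 0, i.e. r^2 + (p(0) - 1) r + q(0) = 0, i.e. r^2 - 6 r + 8 = 0.
Discriminant: (-6)^2 - 4(8) = 4, so r = (6 ± 2)/2.
Solving: r_1 = 4, r_2 = 2.

indicial: r^2 - 6 r + 8 = 0; roots r_1 = 4, r_2 = 2


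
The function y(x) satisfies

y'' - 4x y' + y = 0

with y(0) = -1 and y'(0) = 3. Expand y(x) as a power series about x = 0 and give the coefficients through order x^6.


Ansatz: y(x) = sum_{n>=0} a_n x^n, so y'(x) = sum_{n>=1} n a_n x^(n-1) and y''(x) = sum_{n>=2} n(n-1) a_n x^(n-2).
Substitute into P(x) y'' + Q(x) y' + R(x) y = 0 with P(x) = 1, Q(x) = -4x, R(x) = 1, and match powers of x.
Initial conditions: a_0 = -1, a_1 = 3.
Setting the coefficient of each power of x to zero and solving order by order (substituting the coefficients already found):
  x^0: 2 a_2 + a_0 = 0  ->  2 a_2 = -a_0 = 1  ->  a_2 = 1/2
  x^1: 6 a_3 - 3 a_1 = 0  ->  6 a_3 = 3 a_1 = 9  ->  a_3 = 3/2
  x^2: 12 a_4 - 7 a_2 = 0  ->  12 a_4 = 7 a_2 = 7/2  ->  a_4 = 7/24
  x^3: 20 a_5 - 11 a_3 = 0  ->  20 a_5 = 11 a_3 = 33/2  ->  a_5 = 33/40
  x^4: 30 a_6 - 15 a_4 = 0  ->  30 a_6 = 15 a_4 = 35/8  ->  a_6 = 7/48
Truncated series: y(x) = -1 + 3 x + (1/2) x^2 + (3/2) x^3 + (7/24) x^4 + (33/40) x^5 + (7/48) x^6 + O(x^7).

a_0 = -1; a_1 = 3; a_2 = 1/2; a_3 = 3/2; a_4 = 7/24; a_5 = 33/40; a_6 = 7/48


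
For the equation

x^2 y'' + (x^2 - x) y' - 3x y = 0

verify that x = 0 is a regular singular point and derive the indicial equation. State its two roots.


Divide by x^2 to reach normal form y'' + P_1(x) y' + P_2(x) y = 0 with P_1(x) = 1 - 1/x and P_2(x) = -3/x.
x = 0 is a singular point because the y'-coefficient 1 - 1/x has a pole at x = 0 and the y-coefficient -3/x has a pole at x = 0.
It is a regular singular point because x P_1(x) = p(x) = x - 1 and x^2 P_2(x) = q(x) = -3x are polynomials, hence analytic at x = 0.
p(0) = -1,  q(0) = 0.
Indicial equation: r(r-1) + p(0) r + q(0) = 0, i.e. r^2 + (p(0) - 1) r + q(0) = 0, i.e. r^2 - 2 r = 0.
Discriminant: (-2)^2 - 4(0) = 4, so r = (2 ± 2)/2.
Solving: r_1 = 2, r_2 = 0.

indicial: r^2 - 2 r = 0; roots r_1 = 2, r_2 = 0


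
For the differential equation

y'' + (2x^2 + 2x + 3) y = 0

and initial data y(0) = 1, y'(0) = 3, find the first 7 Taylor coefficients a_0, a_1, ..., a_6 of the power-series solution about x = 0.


Ansatz: y(x) = sum_{n>=0} a_n x^n, so y'(x) = sum_{n>=1} n a_n x^(n-1) and y''(x) = sum_{n>=2} n(n-1) a_n x^(n-2).
Substitute into P(x) y'' + Q(x) y' + R(x) y = 0 with P(x) = 1, Q(x) = 0, R(x) = 2x^2 + 2x + 3, and match powers of x.
Initial conditions: a_0 = 1, a_1 = 3.
Setting the coefficient of each power of x to zero and solving order by order (substituting the coefficients already found):
  x^0: 2 a_2 + 3 a_0 = 0  ->  2 a_2 = -3 a_0 = -3  ->  a_2 = -3/2
  x^1: 6 a_3 + 3 a_1 + 2 a_0 = 0  ->  6 a_3 = -3 a_1 - 2 a_0 = -11  ->  a_3 = -11/6
  x^2: 12 a_4 + 3 a_2 + 2 a_1 + 2 a_0 = 0  ->  12 a_4 = -3 a_2 - 2 a_1 - 2 a_0 = -7/2  ->  a_4 = -7/24
  x^3: 20 a_5 + 3 a_3 + 2 a_2 + 2 a_1 = 0  ->  20 a_5 = -3 a_3 - 2 a_2 - 2 a_1 = 5/2  ->  a_5 = 1/8
  x^4: 30 a_6 + 3 a_4 + 2 a_3 + 2 a_2 = 0  ->  30 a_6 = -3 a_4 - 2 a_3 - 2 a_2 = 181/24  ->  a_6 = 181/720
Truncated series: y(x) = 1 + 3 x - (3/2) x^2 - (11/6) x^3 - (7/24) x^4 + (1/8) x^5 + (181/720) x^6 + O(x^7).

a_0 = 1; a_1 = 3; a_2 = -3/2; a_3 = -11/6; a_4 = -7/24; a_5 = 1/8; a_6 = 181/720


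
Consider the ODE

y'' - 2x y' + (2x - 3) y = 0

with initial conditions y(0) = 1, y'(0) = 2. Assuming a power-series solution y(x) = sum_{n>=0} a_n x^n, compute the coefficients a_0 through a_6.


Ansatz: y(x) = sum_{n>=0} a_n x^n, so y'(x) = sum_{n>=1} n a_n x^(n-1) and y''(x) = sum_{n>=2} n(n-1) a_n x^(n-2).
Substitute into P(x) y'' + Q(x) y' + R(x) y = 0 with P(x) = 1, Q(x) = -2x, R(x) = 2x - 3, and match powers of x.
Initial conditions: a_0 = 1, a_1 = 2.
Setting the coefficient of each power of x to zero and solving order by order (substituting the coefficients already found):
  x^0: 2 a_2 - 3 a_0 = 0  ->  2 a_2 = 3 a_0 = 3  ->  a_2 = 3/2
  x^1: 6 a_3 - 5 a_1 + 2 a_0 = 0  ->  6 a_3 = 5 a_1 - 2 a_0 = 8  ->  a_3 = 4/3
  x^2: 12 a_4 - 7 a_2 + 2 a_1 = 0  ->  12 a_4 = 7 a_2 - 2 a_1 = 13/2  ->  a_4 = 13/24
  x^3: 20 a_5 - 9 a_3 + 2 a_2 = 0  ->  20 a_5 = 9 a_3 - 2 a_2 = 9  ->  a_5 = 9/20
  x^4: 30 a_6 - 11 a_4 + 2 a_3 = 0  ->  30 a_6 = 11 a_4 - 2 a_3 = 79/24  ->  a_6 = 79/720
Truncated series: y(x) = 1 + 2 x + (3/2) x^2 + (4/3) x^3 + (13/24) x^4 + (9/20) x^5 + (79/720) x^6 + O(x^7).

a_0 = 1; a_1 = 2; a_2 = 3/2; a_3 = 4/3; a_4 = 13/24; a_5 = 9/20; a_6 = 79/720
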